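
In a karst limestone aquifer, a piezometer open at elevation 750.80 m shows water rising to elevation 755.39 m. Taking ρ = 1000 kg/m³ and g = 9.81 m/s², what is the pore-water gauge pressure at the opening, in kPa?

P ≈ 45.0 kPa

Pressure head ψ = h − z = 755.39 − 750.80 = 4.59 m.
P = ρgψ = 1000 × 9.81 × 4.59 = 45028 Pa ≈ 45.0 kPa.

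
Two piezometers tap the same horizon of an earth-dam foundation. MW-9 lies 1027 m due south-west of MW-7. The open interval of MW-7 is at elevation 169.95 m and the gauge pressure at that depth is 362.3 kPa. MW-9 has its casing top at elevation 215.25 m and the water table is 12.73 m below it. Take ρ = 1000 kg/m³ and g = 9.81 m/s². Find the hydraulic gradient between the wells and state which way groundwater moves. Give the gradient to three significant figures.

i ≈ 0.00425; groundwater flows toward the south-west

Pressure head at MW-7: ψ = P/(ρg) = 362.3×1000 / (1000 × 9.81) = 36.93 m.
Total head at MW-7: h = z + ψ = 169.95 + 36.93 = 206.88 m.
Total head at MW-9: h = 215.25 − 12.73 = 202.52 m.
Head difference: h(MW-7) − h(MW-9) = 206.88 − 202.52 = 4.36 m.
Hydraulic gradient: i = |Δh| / L = 4.36 / 1027 = 0.00425.
Flow is from higher to lower head: from MW-7 toward MW-9, i.e. toward the south-west.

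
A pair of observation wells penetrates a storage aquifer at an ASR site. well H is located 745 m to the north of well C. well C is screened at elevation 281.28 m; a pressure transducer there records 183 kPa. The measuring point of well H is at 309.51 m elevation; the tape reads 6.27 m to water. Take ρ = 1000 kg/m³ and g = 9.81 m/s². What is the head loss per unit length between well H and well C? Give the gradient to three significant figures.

Pressure head at well C: ψ = P/(ρg) = 183×1000 / (1000 × 9.81) = 18.65 m.
Total head at well C: h = z + ψ = 281.28 + 18.65 = 299.93 m.
Total head at well H: h = 309.51 − 6.27 = 303.24 m.
Head difference: h(well C) − h(well H) = 299.93 − 303.24 = -3.31 m.
Hydraulic gradient: i = |Δh| / L = 3.31 / 745 = 0.00444.

i ≈ 0.00444 m/m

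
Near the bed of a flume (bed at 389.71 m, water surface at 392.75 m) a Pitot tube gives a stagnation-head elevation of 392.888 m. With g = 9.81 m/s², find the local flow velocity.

v ≈ 1.65 m/s

Near the bed, under hydrostatic conditions, the piezometric head (z + ψ) equals the free-surface elevation, 392.75 m.
Velocity head = total − piezometric = 392.888 − 392.75 = 0.138 m.
v = √(2g·h_v) = √(2 × 9.81 × 0.138) = 1.65 m/s.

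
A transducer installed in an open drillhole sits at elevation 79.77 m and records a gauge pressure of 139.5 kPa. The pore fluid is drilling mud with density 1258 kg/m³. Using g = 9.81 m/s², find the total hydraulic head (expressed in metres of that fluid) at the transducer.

h ≈ 91.07 m

ψ = P/(ρg) = 139.5×1000 / (1258 × 9.81) = 11.30 m.
h = z + ψ = 79.77 + 11.30 = 91.07 m.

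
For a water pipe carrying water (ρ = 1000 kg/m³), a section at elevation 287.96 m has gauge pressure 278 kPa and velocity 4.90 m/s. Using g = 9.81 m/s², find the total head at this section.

h ≈ 317.52 m

Pressure head ψ = P/(ρg) = 278×1000 / (1000 × 9.81) = 28.34 m.
Velocity head = v²/(2g) = 4.90² / (2 × 9.81) = 1.224 m.
h = z + ψ + v²/(2g) = 287.96 + 28.34 + 1.224 = 317.52 m.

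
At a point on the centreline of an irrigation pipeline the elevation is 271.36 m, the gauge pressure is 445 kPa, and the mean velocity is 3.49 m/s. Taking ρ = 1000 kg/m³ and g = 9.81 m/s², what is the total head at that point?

h ≈ 317.34 m

Pressure head ψ = P/(ρg) = 445×1000 / (1000 × 9.81) = 45.36 m.
Velocity head = v²/(2g) = 3.49² / (2 × 9.81) = 0.621 m.
h = z + ψ + v²/(2g) = 271.36 + 45.36 + 0.621 = 317.34 m.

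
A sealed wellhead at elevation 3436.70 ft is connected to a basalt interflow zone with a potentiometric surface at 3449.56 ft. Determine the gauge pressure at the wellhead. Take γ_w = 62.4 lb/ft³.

Head above the cap: Δh = 3449.56 − 3436.70 = 12.86 ft.
P = γΔh/144 = 62.4 × 12.86 / 144 = 5.57 psi.

P ≈ 5.57 psi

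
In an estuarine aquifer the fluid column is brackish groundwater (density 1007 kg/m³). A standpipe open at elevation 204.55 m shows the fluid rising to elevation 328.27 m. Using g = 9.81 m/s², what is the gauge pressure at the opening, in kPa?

Pressure head ψ = h − z = 328.27 − 204.55 = 123.72 m.
P = ρgψ = 1007 × 9.81 × 123.72 = 1222189 Pa ≈ 1220 kPa.

P ≈ 1220 kPa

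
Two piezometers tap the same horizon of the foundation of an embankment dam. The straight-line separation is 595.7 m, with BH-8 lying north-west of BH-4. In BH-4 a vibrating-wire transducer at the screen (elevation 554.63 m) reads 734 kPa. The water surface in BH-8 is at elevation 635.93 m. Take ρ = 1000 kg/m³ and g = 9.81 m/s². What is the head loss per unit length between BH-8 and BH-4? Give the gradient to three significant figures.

Pressure head at BH-4: ψ = P/(ρg) = 734×1000 / (1000 × 9.81) = 74.82 m.
Total head at BH-4: h = z + ψ = 554.63 + 74.82 = 629.45 m.
Total head at BH-8: h = 635.93 m (water level in the piezometer is the total head).
Head difference: h(BH-4) − h(BH-8) = 629.45 − 635.93 = -6.48 m.
Hydraulic gradient: i = |Δh| / L = 6.48 / 595.7 = 0.0109.

i ≈ 0.0109 m/m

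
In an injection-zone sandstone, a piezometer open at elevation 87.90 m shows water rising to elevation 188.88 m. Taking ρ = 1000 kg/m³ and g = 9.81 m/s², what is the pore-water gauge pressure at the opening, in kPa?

Pressure head ψ = h − z = 188.88 − 87.90 = 100.98 m.
P = ρgψ = 1000 × 9.81 × 100.98 = 990614 Pa ≈ 991 kPa.

P ≈ 991 kPa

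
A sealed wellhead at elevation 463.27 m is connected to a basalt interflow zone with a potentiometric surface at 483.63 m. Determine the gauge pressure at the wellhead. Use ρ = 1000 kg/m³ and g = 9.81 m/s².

Head above the cap: Δh = 483.63 − 463.27 = 20.36 m.
P = ρgΔh = 1000 × 9.81 × 20.36 = 199732 Pa ≈ 200 kPa.

P ≈ 200 kPa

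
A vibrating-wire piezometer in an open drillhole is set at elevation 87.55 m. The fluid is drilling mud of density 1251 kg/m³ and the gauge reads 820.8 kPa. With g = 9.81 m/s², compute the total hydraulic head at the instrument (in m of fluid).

h ≈ 154.43 m

ψ = P/(ρg) = 820.8×1000 / (1251 × 9.81) = 66.88 m.
h = z + ψ = 87.55 + 66.88 = 154.43 m.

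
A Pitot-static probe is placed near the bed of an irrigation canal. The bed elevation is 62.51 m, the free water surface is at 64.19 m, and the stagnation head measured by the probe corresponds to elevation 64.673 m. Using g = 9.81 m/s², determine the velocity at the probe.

Near the bed, under hydrostatic conditions, the piezometric head (z + ψ) equals the free-surface elevation, 64.19 m.
Velocity head = total − piezometric = 64.673 − 64.19 = 0.483 m.
v = √(2g·h_v) = √(2 × 9.81 × 0.483) = 3.08 m/s.

v ≈ 3.08 m/s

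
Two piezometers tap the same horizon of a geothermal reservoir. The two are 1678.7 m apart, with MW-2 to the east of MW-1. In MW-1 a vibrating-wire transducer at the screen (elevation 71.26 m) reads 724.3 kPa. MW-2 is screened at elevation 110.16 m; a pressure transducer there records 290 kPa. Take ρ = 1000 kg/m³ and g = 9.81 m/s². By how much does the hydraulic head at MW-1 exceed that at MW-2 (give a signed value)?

Δh ≈ 5.37 m

Pressure head at MW-1: ψ = P/(ρg) = 724.3×1000 / (1000 × 9.81) = 73.83 m.
Total head at MW-1: h = z + ψ = 71.26 + 73.83 = 145.09 m.
Pressure head at MW-2: ψ = P/(ρg) = 290×1000 / (1000 × 9.81) = 29.56 m.
Total head at MW-2: h = z + ψ = 110.16 + 29.56 = 139.72 m.
Head difference: h(MW-1) − h(MW-2) = 145.09 − 139.72 = 5.37 m.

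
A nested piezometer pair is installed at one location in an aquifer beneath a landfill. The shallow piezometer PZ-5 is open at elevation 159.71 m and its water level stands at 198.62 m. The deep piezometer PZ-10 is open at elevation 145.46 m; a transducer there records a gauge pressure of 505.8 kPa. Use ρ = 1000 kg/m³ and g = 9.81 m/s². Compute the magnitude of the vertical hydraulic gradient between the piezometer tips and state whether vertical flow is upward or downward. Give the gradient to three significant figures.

Total head at PZ-5: h = 198.62 m (water level in the standpipe).
Pressure head at PZ-10: ψ = P/(ρg) = 505.8×1000 / (1000 × 9.81) = 51.56 m.
Total head at PZ-10: h = z + ψ = 145.46 + 51.56 = 197.02 m.
Δh = h(PZ-5) − h(PZ-10) = 198.62 − 197.02 = 1.60 m.
Vertical separation Δz = 159.71 − 145.46 = 14.25 m.
|i_v| = |Δh| / Δz = 1.60 / 14.25 = 0.112.
Head is higher in the shallow piezometer, so vertical flow is downward (recharge condition).

|i_v| ≈ 0.112; vertical flow is downward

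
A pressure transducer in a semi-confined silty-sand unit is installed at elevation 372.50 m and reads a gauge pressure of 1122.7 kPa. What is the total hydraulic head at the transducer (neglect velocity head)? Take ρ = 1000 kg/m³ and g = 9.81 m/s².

ψ = P/(ρg) = 1122.7×1000 / (1000 × 9.81) = 114.44 m.
h = z + ψ = 372.50 + 114.44 = 486.94 m.

h ≈ 486.94 m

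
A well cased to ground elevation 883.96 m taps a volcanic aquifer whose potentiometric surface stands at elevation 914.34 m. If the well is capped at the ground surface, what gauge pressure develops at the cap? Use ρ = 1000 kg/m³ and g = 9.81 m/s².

P ≈ 298 kPa

Head above the cap: Δh = 914.34 − 883.96 = 30.38 m.
P = ρgΔh = 1000 × 9.81 × 30.38 = 298028 Pa ≈ 298 kPa.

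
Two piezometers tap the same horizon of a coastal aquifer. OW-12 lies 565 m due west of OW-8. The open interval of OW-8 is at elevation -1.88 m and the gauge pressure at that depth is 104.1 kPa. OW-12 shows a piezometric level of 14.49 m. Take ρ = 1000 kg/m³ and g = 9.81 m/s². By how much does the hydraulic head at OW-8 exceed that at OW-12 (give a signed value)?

Pressure head at OW-8: ψ = P/(ρg) = 104.1×1000 / (1000 × 9.81) = 10.61 m.
Total head at OW-8: h = z + ψ = -1.88 + 10.61 = 8.73 m.
Total head at OW-12: h = 14.49 m (water level in the piezometer is the total head).
Head difference: h(OW-8) − h(OW-12) = 8.73 − 14.49 = -5.76 m.

Δh ≈ -5.76 m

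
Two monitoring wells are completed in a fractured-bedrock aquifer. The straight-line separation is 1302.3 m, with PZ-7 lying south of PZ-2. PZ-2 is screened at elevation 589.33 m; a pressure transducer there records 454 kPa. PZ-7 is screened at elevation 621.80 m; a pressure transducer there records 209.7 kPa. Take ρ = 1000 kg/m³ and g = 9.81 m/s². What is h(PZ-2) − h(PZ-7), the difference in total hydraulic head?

Δh ≈ -7.57 m

Pressure head at PZ-2: ψ = P/(ρg) = 454×1000 / (1000 × 9.81) = 46.28 m.
Total head at PZ-2: h = z + ψ = 589.33 + 46.28 = 635.61 m.
Pressure head at PZ-7: ψ = P/(ρg) = 209.7×1000 / (1000 × 9.81) = 21.38 m.
Total head at PZ-7: h = z + ψ = 621.80 + 21.38 = 643.18 m.
Head difference: h(PZ-2) − h(PZ-7) = 635.61 − 643.18 = -7.57 m.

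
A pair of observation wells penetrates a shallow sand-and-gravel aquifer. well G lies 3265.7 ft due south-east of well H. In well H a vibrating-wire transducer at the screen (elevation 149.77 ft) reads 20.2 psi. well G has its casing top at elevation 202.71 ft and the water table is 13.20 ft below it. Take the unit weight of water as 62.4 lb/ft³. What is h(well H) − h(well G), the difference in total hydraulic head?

Pressure head at well H: ψ = 144·P/γ = 144 × 20.2 / 62.4 = 46.62 ft.
Total head at well H: h = z + ψ = 149.77 + 46.62 = 196.39 ft.
Total head at well G: h = 202.71 − 13.20 = 189.51 ft.
Head difference: h(well H) − h(well G) = 196.39 − 189.51 = 6.88 ft.

Δh ≈ 6.88 ft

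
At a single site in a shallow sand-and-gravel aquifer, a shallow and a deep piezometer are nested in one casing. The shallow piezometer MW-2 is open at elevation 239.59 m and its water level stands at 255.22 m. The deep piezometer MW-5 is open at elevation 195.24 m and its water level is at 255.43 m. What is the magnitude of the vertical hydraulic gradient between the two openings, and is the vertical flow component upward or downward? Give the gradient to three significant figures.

Total head at MW-2: h = 255.22 m (water level in the standpipe).
Total head at MW-5: h = 255.43 m.
Δh = h(MW-2) − h(MW-5) = 255.22 − 255.43 = -0.21 m.
Vertical separation Δz = 239.59 − 195.24 = 44.35 m.
|i_v| = |Δh| / Δz = 0.21 / 44.35 = 0.00474.
Head is higher in the deep piezometer, so vertical flow is upward (discharge condition).

|i_v| ≈ 0.00474; vertical flow is upward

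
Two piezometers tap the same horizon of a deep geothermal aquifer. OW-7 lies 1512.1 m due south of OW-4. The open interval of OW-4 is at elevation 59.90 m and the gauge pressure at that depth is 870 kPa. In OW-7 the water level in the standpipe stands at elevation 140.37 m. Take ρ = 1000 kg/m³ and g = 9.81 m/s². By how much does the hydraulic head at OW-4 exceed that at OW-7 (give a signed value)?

Pressure head at OW-4: ψ = P/(ρg) = 870×1000 / (1000 × 9.81) = 88.69 m.
Total head at OW-4: h = z + ψ = 59.90 + 88.69 = 148.59 m.
Total head at OW-7: h = 140.37 m (water level in the piezometer is the total head).
Head difference: h(OW-4) − h(OW-7) = 148.59 − 140.37 = 8.22 m.

Δh ≈ 8.22 m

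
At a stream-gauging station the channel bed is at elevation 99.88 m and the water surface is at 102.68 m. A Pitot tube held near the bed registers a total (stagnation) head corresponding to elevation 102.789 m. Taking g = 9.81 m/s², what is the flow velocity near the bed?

v ≈ 1.46 m/s

Near the bed, under hydrostatic conditions, the piezometric head (z + ψ) equals the free-surface elevation, 102.68 m.
Velocity head = total − piezometric = 102.789 − 102.68 = 0.109 m.
v = √(2g·h_v) = √(2 × 9.81 × 0.109) = 1.46 m/s.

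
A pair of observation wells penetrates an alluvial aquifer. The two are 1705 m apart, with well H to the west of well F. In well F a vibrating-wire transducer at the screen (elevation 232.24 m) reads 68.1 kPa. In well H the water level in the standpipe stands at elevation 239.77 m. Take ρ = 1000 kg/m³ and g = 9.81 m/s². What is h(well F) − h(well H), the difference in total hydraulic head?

Δh ≈ -0.59 m

Pressure head at well F: ψ = P/(ρg) = 68.1×1000 / (1000 × 9.81) = 6.94 m.
Total head at well F: h = z + ψ = 232.24 + 6.94 = 239.18 m.
Total head at well H: h = 239.77 m (water level in the piezometer is the total head).
Head difference: h(well F) − h(well H) = 239.18 − 239.77 = -0.59 m.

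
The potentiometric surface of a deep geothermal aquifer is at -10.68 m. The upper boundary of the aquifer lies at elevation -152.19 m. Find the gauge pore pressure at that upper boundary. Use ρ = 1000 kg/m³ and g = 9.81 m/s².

Pressure head at the aquifer top: ψ = h − z = -10.68 − (-152.19) = 141.51 m.
P = ρgψ = 1000 × 9.81 × 141.51 = 1388213 Pa ≈ 1390 kPa.

P ≈ 1390 kPa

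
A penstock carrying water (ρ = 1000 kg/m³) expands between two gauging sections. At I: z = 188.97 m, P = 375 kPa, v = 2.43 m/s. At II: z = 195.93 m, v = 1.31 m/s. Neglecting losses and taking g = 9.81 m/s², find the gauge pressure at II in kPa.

P₂ ≈ 309 kPa

Pressure head at I: ψ₁ = P₁/(ρg) = 375×1000 / (1000 × 9.81) = 38.23 m.
Velocity heads: v₁²/2g = 2.43²/19.62 = 0.301 m; v₂²/2g = 1.31²/19.62 = 0.087 m.
Total head H = z₁ + ψ₁ + v₁²/2g = 188.97 + 38.23 + 0.301 = 227.50 m.
ψ₂ = H − z₂ − v₂²/2g = 227.50 − 195.93 − 0.087 = 31.48 m.
P₂ = ρgψ₂ = 1000 × 9.81 × 31.48 ≈ 309 kPa.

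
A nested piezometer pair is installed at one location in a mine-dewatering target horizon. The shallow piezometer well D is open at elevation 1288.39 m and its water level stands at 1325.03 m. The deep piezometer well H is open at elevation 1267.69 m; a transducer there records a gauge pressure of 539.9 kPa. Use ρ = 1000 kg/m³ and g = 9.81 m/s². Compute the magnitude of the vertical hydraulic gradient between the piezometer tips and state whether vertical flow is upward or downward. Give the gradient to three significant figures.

Total head at well D: h = 1325.03 m (water level in the standpipe).
Pressure head at well H: ψ = P/(ρg) = 539.9×1000 / (1000 × 9.81) = 55.04 m.
Total head at well H: h = z + ψ = 1267.69 + 55.04 = 1322.73 m.
Δh = h(well D) − h(well H) = 1325.03 − 1322.73 = 2.30 m.
Vertical separation Δz = 1288.39 − 1267.69 = 20.70 m.
|i_v| = |Δh| / Δz = 2.30 / 20.70 = 0.111.
Head is higher in the shallow piezometer, so vertical flow is downward (recharge condition).

|i_v| ≈ 0.111; vertical flow is downward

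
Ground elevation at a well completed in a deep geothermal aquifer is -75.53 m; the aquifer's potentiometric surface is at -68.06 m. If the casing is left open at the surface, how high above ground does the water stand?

≈ 7.47 m above ground

Water rises to the potentiometric surface, so the rise above ground = -68.06 − (-75.53) = 7.47 m.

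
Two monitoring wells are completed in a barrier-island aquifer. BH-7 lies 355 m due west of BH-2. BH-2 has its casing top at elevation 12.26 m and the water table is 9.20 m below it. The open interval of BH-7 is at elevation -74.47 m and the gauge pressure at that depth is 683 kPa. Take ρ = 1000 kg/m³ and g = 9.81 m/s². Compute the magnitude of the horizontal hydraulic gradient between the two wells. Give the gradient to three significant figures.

i ≈ 0.0223

Total head at BH-2: h = 12.26 − 9.20 = 3.06 m.
Pressure head at BH-7: ψ = P/(ρg) = 683×1000 / (1000 × 9.81) = 69.62 m.
Total head at BH-7: h = z + ψ = -74.47 + 69.62 = -4.85 m.
Head difference: h(BH-2) − h(BH-7) = 3.06 − (-4.85) = 7.91 m.
Hydraulic gradient: i = |Δh| / L = 7.91 / 355 = 0.0223.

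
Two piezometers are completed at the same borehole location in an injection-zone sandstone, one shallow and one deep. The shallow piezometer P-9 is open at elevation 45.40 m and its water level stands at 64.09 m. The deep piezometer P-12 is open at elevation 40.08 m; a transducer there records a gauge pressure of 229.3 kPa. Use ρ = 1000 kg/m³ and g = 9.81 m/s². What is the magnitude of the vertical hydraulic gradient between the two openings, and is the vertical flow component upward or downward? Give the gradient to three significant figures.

Total head at P-9: h = 64.09 m (water level in the standpipe).
Pressure head at P-12: ψ = P/(ρg) = 229.3×1000 / (1000 × 9.81) = 23.37 m.
Total head at P-12: h = z + ψ = 40.08 + 23.37 = 63.45 m.
Δh = h(P-9) − h(P-12) = 64.09 − 63.45 = 0.64 m.
Vertical separation Δz = 45.40 − 40.08 = 5.32 m.
|i_v| = |Δh| / Δz = 0.64 / 5.32 = 0.120.
Head is higher in the shallow piezometer, so vertical flow is downward (recharge condition).

|i_v| ≈ 0.120; vertical flow is downward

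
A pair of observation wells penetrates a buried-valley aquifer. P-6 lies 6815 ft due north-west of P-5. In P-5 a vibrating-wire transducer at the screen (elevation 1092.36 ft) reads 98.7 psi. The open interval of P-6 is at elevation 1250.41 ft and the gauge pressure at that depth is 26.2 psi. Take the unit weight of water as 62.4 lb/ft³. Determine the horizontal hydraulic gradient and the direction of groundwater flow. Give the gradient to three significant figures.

Pressure head at P-5: ψ = 144·P/γ = 144 × 98.7 / 62.4 = 227.77 ft.
Total head at P-5: h = z + ψ = 1092.36 + 227.77 = 1320.13 ft.
Pressure head at P-6: ψ = 144·P/γ = 144 × 26.2 / 62.4 = 60.46 ft.
Total head at P-6: h = z + ψ = 1250.41 + 60.46 = 1310.87 ft.
Head difference: h(P-5) − h(P-6) = 1320.13 − 1310.87 = 9.26 ft.
Hydraulic gradient: i = |Δh| / L = 9.26 / 6815 = 0.00136.
Flow is from higher to lower head: from P-5 toward P-6, i.e. toward the north-west.

i ≈ 0.00136; groundwater flows toward the north-west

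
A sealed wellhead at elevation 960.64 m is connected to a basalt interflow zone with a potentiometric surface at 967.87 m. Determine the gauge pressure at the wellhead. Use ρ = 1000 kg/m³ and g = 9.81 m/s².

Head above the cap: Δh = 967.87 − 960.64 = 7.23 m.
P = ρgΔh = 1000 × 9.81 × 7.23 = 70926 Pa ≈ 70.9 kPa.

P ≈ 70.9 kPa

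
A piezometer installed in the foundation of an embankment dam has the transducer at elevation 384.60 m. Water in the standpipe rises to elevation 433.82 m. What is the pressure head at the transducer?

ψ ≈ 49.22 m

Total head h = 433.82 m (the water-surface elevation in the piezometer).
Pressure head ψ = h − z = 433.82 − 384.60 = 49.22 m.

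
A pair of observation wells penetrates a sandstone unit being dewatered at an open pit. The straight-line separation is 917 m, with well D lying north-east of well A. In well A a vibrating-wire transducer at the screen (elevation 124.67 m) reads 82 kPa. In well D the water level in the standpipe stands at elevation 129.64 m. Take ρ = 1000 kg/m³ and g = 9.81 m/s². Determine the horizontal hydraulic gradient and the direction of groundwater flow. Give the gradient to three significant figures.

Pressure head at well A: ψ = P/(ρg) = 82×1000 / (1000 × 9.81) = 8.36 m.
Total head at well A: h = z + ψ = 124.67 + 8.36 = 133.03 m.
Total head at well D: h = 129.64 m (water level in the piezometer is the total head).
Head difference: h(well A) − h(well D) = 133.03 − 129.64 = 3.39 m.
Hydraulic gradient: i = |Δh| / L = 3.39 / 917 = 0.00370.
Flow is from higher to lower head: from well A toward well D, i.e. toward the north-east.

i ≈ 0.00370; groundwater flows toward the north-east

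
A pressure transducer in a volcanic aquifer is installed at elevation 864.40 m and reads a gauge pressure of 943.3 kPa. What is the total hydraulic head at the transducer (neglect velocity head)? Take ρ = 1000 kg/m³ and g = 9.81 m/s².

h ≈ 960.56 m

ψ = P/(ρg) = 943.3×1000 / (1000 × 9.81) = 96.16 m.
h = z + ψ = 864.40 + 96.16 = 960.56 m.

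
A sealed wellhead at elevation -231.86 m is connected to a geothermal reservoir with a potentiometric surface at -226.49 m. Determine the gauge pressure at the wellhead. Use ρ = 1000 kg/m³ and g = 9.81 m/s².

P ≈ 52.7 kPa

Head above the cap: Δh = -226.49 − (-231.86) = 5.37 m.
P = ρgΔh = 1000 × 9.81 × 5.37 = 52680 Pa ≈ 52.7 kPa.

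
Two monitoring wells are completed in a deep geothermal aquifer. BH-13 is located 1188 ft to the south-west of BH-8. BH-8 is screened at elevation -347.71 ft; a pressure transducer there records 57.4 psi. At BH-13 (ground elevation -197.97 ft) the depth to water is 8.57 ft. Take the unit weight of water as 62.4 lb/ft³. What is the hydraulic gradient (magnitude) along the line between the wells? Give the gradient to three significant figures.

i ≈ 0.00733

Pressure head at BH-8: ψ = 144·P/γ = 144 × 57.4 / 62.4 = 132.46 ft.
Total head at BH-8: h = z + ψ = -347.71 + 132.46 = -215.25 ft.
Total head at BH-13: h = -197.97 − 8.57 = -206.54 ft.
Head difference: h(BH-8) − h(BH-13) = -215.25 − (-206.54) = -8.71 ft.
Hydraulic gradient: i = |Δh| / L = 8.71 / 1188 = 0.00733.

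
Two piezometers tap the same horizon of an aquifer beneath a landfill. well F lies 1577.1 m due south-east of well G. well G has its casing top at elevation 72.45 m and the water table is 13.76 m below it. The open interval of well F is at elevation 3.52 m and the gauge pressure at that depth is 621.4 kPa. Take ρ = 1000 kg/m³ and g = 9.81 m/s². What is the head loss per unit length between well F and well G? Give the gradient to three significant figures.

i ≈ 0.00518 m/m

Total head at well G: h = 72.45 − 13.76 = 58.69 m.
Pressure head at well F: ψ = P/(ρg) = 621.4×1000 / (1000 × 9.81) = 63.34 m.
Total head at well F: h = z + ψ = 3.52 + 63.34 = 66.86 m.
Head difference: h(well G) − h(well F) = 58.69 − 66.86 = -8.17 m.
Hydraulic gradient: i = |Δh| / L = 8.17 / 1577.1 = 0.00518.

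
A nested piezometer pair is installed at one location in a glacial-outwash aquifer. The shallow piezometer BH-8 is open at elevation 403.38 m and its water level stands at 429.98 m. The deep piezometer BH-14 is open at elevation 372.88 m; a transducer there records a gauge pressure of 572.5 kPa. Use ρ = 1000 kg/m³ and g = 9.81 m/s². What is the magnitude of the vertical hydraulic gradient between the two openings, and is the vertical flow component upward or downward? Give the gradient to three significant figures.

|i_v| ≈ 0.0413; vertical flow is upward

Total head at BH-8: h = 429.98 m (water level in the standpipe).
Pressure head at BH-14: ψ = P/(ρg) = 572.5×1000 / (1000 × 9.81) = 58.36 m.
Total head at BH-14: h = z + ψ = 372.88 + 58.36 = 431.24 m.
Δh = h(BH-8) − h(BH-14) = 429.98 − 431.24 = -1.26 m.
Vertical separation Δz = 403.38 − 372.88 = 30.50 m.
|i_v| = |Δh| / Δz = 1.26 / 30.50 = 0.0413.
Head is higher in the deep piezometer, so vertical flow is upward (discharge condition).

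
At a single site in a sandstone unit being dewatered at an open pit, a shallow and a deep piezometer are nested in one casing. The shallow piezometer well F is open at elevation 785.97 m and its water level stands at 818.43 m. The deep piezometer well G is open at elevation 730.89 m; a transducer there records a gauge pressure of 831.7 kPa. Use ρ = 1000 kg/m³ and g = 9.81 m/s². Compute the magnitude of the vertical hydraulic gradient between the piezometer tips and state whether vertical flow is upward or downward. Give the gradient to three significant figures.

Total head at well F: h = 818.43 m (water level in the standpipe).
Pressure head at well G: ψ = P/(ρg) = 831.7×1000 / (1000 × 9.81) = 84.78 m.
Total head at well G: h = z + ψ = 730.89 + 84.78 = 815.67 m.
Δh = h(well F) − h(well G) = 818.43 − 815.67 = 2.76 m.
Vertical separation Δz = 785.97 − 730.89 = 55.08 m.
|i_v| = |Δh| / Δz = 2.76 / 55.08 = 0.0501.
Head is higher in the shallow piezometer, so vertical flow is downward (recharge condition).

|i_v| ≈ 0.0501; vertical flow is downward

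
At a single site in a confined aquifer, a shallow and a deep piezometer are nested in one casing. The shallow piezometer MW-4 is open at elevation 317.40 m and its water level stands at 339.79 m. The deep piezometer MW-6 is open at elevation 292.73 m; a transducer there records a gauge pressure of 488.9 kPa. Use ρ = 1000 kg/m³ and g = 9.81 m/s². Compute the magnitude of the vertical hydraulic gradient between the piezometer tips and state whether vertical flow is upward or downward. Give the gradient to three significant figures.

|i_v| ≈ 0.113; vertical flow is upward

Total head at MW-4: h = 339.79 m (water level in the standpipe).
Pressure head at MW-6: ψ = P/(ρg) = 488.9×1000 / (1000 × 9.81) = 49.84 m.
Total head at MW-6: h = z + ψ = 292.73 + 49.84 = 342.57 m.
Δh = h(MW-4) − h(MW-6) = 339.79 − 342.57 = -2.78 m.
Vertical separation Δz = 317.40 − 292.73 = 24.67 m.
|i_v| = |Δh| / Δz = 2.78 / 24.67 = 0.113.
Head is higher in the deep piezometer, so vertical flow is upward (discharge condition).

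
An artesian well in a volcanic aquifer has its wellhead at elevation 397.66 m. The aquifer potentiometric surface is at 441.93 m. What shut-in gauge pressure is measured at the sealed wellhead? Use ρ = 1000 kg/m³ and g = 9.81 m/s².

P ≈ 434 kPa

Head above the cap: Δh = 441.93 − 397.66 = 44.27 m.
P = ρgΔh = 1000 × 9.81 × 44.27 = 434289 Pa ≈ 434 kPa.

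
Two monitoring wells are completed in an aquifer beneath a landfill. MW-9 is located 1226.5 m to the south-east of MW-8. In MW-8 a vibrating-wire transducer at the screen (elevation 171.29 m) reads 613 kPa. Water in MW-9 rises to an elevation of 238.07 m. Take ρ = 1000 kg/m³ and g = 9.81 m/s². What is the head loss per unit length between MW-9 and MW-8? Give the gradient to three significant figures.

i ≈ 0.00350 m/m

Pressure head at MW-8: ψ = P/(ρg) = 613×1000 / (1000 × 9.81) = 62.49 m.
Total head at MW-8: h = z + ψ = 171.29 + 62.49 = 233.78 m.
Total head at MW-9: h = 238.07 m (water level in the piezometer is the total head).
Head difference: h(MW-8) − h(MW-9) = 233.78 − 238.07 = -4.29 m.
Hydraulic gradient: i = |Δh| / L = 4.29 / 1226.5 = 0.00350.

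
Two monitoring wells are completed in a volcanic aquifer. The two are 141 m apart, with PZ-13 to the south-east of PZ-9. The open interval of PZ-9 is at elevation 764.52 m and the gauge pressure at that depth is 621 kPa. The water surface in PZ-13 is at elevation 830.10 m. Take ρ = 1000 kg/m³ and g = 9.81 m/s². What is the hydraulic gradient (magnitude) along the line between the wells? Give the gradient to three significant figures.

Pressure head at PZ-9: ψ = P/(ρg) = 621×1000 / (1000 × 9.81) = 63.30 m.
Total head at PZ-9: h = z + ψ = 764.52 + 63.30 = 827.82 m.
Total head at PZ-13: h = 830.10 m (water level in the piezometer is the total head).
Head difference: h(PZ-9) − h(PZ-13) = 827.82 − 830.10 = -2.28 m.
Hydraulic gradient: i = |Δh| / L = 2.28 / 141 = 0.0162.

i ≈ 0.0162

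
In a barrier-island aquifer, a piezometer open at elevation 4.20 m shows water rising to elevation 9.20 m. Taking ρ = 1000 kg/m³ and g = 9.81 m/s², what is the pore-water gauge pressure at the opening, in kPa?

P ≈ 49.0 kPa

Pressure head ψ = h − z = 9.20 − 4.20 = 5.00 m.
P = ρgψ = 1000 × 9.81 × 5.00 = 49050 Pa ≈ 49.0 kPa.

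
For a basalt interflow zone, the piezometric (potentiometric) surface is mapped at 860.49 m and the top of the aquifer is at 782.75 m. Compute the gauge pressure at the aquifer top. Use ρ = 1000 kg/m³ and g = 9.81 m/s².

P ≈ 763 kPa

Pressure head at the aquifer top: ψ = h − z = 860.49 − 782.75 = 77.74 m.
P = ρgψ = 1000 × 9.81 × 77.74 = 762629 Pa ≈ 763 kPa.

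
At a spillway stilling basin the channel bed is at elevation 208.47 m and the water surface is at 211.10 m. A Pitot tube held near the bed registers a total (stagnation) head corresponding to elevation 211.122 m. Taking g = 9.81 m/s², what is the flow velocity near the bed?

Near the bed, under hydrostatic conditions, the piezometric head (z + ψ) equals the free-surface elevation, 211.10 m.
Velocity head = total − piezometric = 211.122 − 211.10 = 0.022 m.
v = √(2g·h_v) = √(2 × 9.81 × 0.022) = 0.657 m/s.

v ≈ 0.657 m/s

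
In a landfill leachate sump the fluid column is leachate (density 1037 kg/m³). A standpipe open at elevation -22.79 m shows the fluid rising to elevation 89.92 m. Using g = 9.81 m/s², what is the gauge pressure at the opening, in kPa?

P ≈ 1150 kPa

Pressure head ψ = h − z = 89.92 − (-22.79) = 112.71 m.
P = ρgψ = 1037 × 9.81 × 112.71 = 1146595 Pa ≈ 1150 kPa.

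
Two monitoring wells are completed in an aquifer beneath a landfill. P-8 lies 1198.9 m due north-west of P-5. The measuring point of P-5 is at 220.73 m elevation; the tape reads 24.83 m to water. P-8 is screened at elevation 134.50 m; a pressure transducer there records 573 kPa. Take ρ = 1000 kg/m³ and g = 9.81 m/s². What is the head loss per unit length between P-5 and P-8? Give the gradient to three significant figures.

i ≈ 0.00249 m/m

Total head at P-5: h = 220.73 − 24.83 = 195.90 m.
Pressure head at P-8: ψ = P/(ρg) = 573×1000 / (1000 × 9.81) = 58.41 m.
Total head at P-8: h = z + ψ = 134.50 + 58.41 = 192.91 m.
Head difference: h(P-5) − h(P-8) = 195.90 − 192.91 = 2.99 m.
Hydraulic gradient: i = |Δh| / L = 2.99 / 1198.9 = 0.00249.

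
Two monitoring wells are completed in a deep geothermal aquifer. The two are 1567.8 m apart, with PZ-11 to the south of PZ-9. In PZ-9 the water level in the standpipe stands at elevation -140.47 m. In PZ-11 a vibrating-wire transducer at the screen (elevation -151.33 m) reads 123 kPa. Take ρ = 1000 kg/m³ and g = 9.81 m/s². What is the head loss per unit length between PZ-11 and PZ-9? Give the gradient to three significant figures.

i ≈ 0.00107 m/m

Total head at PZ-9: h = -140.47 m (water level in the piezometer is the total head).
Pressure head at PZ-11: ψ = P/(ρg) = 123×1000 / (1000 × 9.81) = 12.54 m.
Total head at PZ-11: h = z + ψ = -151.33 + 12.54 = -138.79 m.
Head difference: h(PZ-9) − h(PZ-11) = -140.47 − (-138.79) = -1.68 m.
Hydraulic gradient: i = |Δh| / L = 1.68 / 1567.8 = 0.00107.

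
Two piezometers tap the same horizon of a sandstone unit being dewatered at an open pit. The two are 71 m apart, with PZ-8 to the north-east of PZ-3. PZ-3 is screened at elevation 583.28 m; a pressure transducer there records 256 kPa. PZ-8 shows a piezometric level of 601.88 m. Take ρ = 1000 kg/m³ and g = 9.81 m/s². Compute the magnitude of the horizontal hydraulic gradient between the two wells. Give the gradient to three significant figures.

i ≈ 0.106

Pressure head at PZ-3: ψ = P/(ρg) = 256×1000 / (1000 × 9.81) = 26.10 m.
Total head at PZ-3: h = z + ψ = 583.28 + 26.10 = 609.38 m.
Total head at PZ-8: h = 601.88 m (water level in the piezometer is the total head).
Head difference: h(PZ-3) − h(PZ-8) = 609.38 − 601.88 = 7.50 m.
Hydraulic gradient: i = |Δh| / L = 7.50 / 71 = 0.106.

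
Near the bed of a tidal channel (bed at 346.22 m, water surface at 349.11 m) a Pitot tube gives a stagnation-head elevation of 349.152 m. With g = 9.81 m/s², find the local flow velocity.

Near the bed, under hydrostatic conditions, the piezometric head (z + ψ) equals the free-surface elevation, 349.11 m.
Velocity head = total − piezometric = 349.152 − 349.11 = 0.042 m.
v = √(2g·h_v) = √(2 × 9.81 × 0.042) = 0.908 m/s.

v ≈ 0.908 m/s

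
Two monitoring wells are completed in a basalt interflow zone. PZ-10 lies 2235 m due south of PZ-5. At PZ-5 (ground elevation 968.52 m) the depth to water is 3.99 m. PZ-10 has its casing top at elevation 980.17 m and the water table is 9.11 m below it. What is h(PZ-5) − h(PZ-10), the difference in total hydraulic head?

Total head at PZ-5: h = 968.52 − 3.99 = 964.53 m.
Total head at PZ-10: h = 980.17 − 9.11 = 971.06 m.
Head difference: h(PZ-5) − h(PZ-10) = 964.53 − 971.06 = -6.53 m.

Δh ≈ -6.53 m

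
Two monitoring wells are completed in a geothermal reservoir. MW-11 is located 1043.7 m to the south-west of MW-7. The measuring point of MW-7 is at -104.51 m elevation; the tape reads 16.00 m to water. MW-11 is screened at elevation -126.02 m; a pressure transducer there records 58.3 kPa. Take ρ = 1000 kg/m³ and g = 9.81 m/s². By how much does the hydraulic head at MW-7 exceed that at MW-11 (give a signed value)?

Total head at MW-7: h = -104.51 − 16.00 = -120.51 m.
Pressure head at MW-11: ψ = P/(ρg) = 58.3×1000 / (1000 × 9.81) = 5.94 m.
Total head at MW-11: h = z + ψ = -126.02 + 5.94 = -120.08 m.
Head difference: h(MW-7) − h(MW-11) = -120.51 − (-120.08) = -0.43 m.

Δh ≈ -0.43 m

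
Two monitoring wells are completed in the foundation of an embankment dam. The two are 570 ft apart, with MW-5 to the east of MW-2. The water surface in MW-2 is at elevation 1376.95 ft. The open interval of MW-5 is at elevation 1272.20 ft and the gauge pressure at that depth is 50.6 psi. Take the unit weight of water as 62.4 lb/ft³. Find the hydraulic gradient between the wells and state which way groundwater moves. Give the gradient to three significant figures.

i ≈ 0.0211; groundwater flows toward the west

Total head at MW-2: h = 1376.95 ft (water level in the piezometer is the total head).
Pressure head at MW-5: ψ = 144·P/γ = 144 × 50.6 / 62.4 = 116.77 ft.
Total head at MW-5: h = z + ψ = 1272.20 + 116.77 = 1388.97 ft.
Head difference: h(MW-2) − h(MW-5) = 1376.95 − 1388.97 = -12.02 ft.
Hydraulic gradient: i = |Δh| / L = 12.02 / 570 = 0.0211.
Flow is from higher to lower head: from MW-5 toward MW-2, i.e. toward the west.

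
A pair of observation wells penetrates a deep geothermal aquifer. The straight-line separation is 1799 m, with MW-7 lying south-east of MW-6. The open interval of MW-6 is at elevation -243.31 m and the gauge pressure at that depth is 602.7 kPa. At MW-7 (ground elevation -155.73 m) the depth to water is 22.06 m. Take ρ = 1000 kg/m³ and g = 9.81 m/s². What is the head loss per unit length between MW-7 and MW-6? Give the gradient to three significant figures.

Pressure head at MW-6: ψ = P/(ρg) = 602.7×1000 / (1000 × 9.81) = 61.44 m.
Total head at MW-6: h = z + ψ = -243.31 + 61.44 = -181.87 m.
Total head at MW-7: h = -155.73 − 22.06 = -177.79 m.
Head difference: h(MW-6) − h(MW-7) = -181.87 − (-177.79) = -4.08 m.
Hydraulic gradient: i = |Δh| / L = 4.08 / 1799 = 0.00227.

i ≈ 0.00227 m/m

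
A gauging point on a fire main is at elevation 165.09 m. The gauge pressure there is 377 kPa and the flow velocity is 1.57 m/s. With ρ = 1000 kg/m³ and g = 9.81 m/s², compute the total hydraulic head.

Pressure head ψ = P/(ρg) = 377×1000 / (1000 × 9.81) = 38.43 m.
Velocity head = v²/(2g) = 1.57² / (2 × 9.81) = 0.126 m.
h = z + ψ + v²/(2g) = 165.09 + 38.43 + 0.126 = 203.65 m.

h ≈ 203.65 m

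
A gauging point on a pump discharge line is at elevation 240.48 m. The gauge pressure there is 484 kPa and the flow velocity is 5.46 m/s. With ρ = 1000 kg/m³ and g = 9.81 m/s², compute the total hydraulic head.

h ≈ 291.34 m

Pressure head ψ = P/(ρg) = 484×1000 / (1000 × 9.81) = 49.34 m.
Velocity head = v²/(2g) = 5.46² / (2 × 9.81) = 1.519 m.
h = z + ψ + v²/(2g) = 240.48 + 49.34 + 1.519 = 291.34 m.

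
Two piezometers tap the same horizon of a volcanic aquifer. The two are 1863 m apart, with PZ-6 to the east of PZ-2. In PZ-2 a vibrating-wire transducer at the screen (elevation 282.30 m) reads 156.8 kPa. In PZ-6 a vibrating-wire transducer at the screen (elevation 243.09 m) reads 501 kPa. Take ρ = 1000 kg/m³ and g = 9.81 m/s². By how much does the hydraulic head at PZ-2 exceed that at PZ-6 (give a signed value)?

Δh ≈ 4.12 m

Pressure head at PZ-2: ψ = P/(ρg) = 156.8×1000 / (1000 × 9.81) = 15.98 m.
Total head at PZ-2: h = z + ψ = 282.30 + 15.98 = 298.28 m.
Pressure head at PZ-6: ψ = P/(ρg) = 501×1000 / (1000 × 9.81) = 51.07 m.
Total head at PZ-6: h = z + ψ = 243.09 + 51.07 = 294.16 m.
Head difference: h(PZ-2) − h(PZ-6) = 298.28 − 294.16 = 4.12 m.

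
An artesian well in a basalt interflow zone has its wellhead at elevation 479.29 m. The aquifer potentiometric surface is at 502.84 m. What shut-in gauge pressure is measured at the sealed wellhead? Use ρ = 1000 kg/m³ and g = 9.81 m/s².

Head above the cap: Δh = 502.84 − 479.29 = 23.55 m.
P = ρgΔh = 1000 × 9.81 × 23.55 = 231026 Pa ≈ 231 kPa.

P ≈ 231 kPa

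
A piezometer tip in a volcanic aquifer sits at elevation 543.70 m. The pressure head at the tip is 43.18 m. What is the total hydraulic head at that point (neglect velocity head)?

h = z + ψ = 543.70 + 43.18 = 586.88 m.

h ≈ 586.88 m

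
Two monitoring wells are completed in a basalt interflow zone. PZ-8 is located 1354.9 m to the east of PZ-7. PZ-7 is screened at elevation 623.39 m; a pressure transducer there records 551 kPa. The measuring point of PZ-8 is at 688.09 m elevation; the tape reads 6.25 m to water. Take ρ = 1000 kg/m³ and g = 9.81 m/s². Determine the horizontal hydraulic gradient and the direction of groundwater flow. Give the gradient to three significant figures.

i ≈ 0.00168; groundwater flows toward the west

Pressure head at PZ-7: ψ = P/(ρg) = 551×1000 / (1000 × 9.81) = 56.17 m.
Total head at PZ-7: h = z + ψ = 623.39 + 56.17 = 679.56 m.
Total head at PZ-8: h = 688.09 − 6.25 = 681.84 m.
Head difference: h(PZ-7) − h(PZ-8) = 679.56 − 681.84 = -2.28 m.
Hydraulic gradient: i = |Δh| / L = 2.28 / 1354.9 = 0.00168.
Flow is from higher to lower head: from PZ-8 toward PZ-7, i.e. toward the west.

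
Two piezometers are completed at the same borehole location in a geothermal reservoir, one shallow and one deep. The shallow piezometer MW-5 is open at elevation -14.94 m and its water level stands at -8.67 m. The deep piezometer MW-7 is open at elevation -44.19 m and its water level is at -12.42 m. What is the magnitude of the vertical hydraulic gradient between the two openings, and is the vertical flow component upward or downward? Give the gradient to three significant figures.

Total head at MW-5: h = -8.67 m (water level in the standpipe).
Total head at MW-7: h = -12.42 m.
Δh = h(MW-5) − h(MW-7) = -8.67 − (-12.42) = 3.75 m.
Vertical separation Δz = -14.94 − (-44.19) = 29.25 m.
|i_v| = |Δh| / Δz = 3.75 / 29.25 = 0.128.
Head is higher in the shallow piezometer, so vertical flow is downward (recharge condition).

|i_v| ≈ 0.128; vertical flow is downward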